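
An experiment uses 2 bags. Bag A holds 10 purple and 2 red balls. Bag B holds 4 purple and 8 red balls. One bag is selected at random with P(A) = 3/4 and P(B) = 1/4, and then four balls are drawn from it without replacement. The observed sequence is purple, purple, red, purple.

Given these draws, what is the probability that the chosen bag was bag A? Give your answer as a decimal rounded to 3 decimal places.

0.957

For each hypothesis, P(data | H) works out to: P(data | bag A) = (10/12)(9/11)(2/10)(8/9) = 4/33; P(data | bag B) = (4/12)(3/11)(8/10)(2/9) = 8/495.
Multiplying each by its prior: 3/4 · 4/33 = 1/11, 1/4 · 8/495 = 2/495; these sum to 47/495.
So P(bag A | data) = (1/11) / (47/495) = 45/47.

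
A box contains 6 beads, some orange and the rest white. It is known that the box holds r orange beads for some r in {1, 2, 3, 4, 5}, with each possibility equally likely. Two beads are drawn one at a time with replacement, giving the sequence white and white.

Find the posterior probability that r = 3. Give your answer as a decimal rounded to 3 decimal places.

0.164

The likelihood of the observed sequence under each hypothesis: P(data | r = 1) = (5/6)(5/6) = 25/36; P(data | r = 2) = (4/6)(4/6) = 4/9; P(data | r = 3) = (3/6)(3/6) = 1/4; P(data | r = 4) = (2/6)(2/6) = 1/9; P(data | r = 5) = (1/6)(1/6) = 1/36.
Multiplying each by its prior: 1/5 · 25/36 = 5/36, 1/5 · 4/9 = 4/45, 1/5 · 1/4 = 1/20, 1/5 · 1/9 = 1/45, 1/5 · 1/36 = 1/180; summing to 11/36.
So P(r = 3 | data) = (1/20) / (11/36) = 9/55.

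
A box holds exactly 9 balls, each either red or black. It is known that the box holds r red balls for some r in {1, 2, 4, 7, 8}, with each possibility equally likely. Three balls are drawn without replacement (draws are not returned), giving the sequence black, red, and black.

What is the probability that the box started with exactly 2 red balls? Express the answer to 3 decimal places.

Compute the likelihood of the observed sequence for each case: P(data | r = 1) = (8/9)(1/8)(7/7) = 1/9; P(data | r = 2) = (7/9)(2/8)(6/7) = 1/6; P(data | r = 4) = (5/9)(4/8)(4/7) = 10/63; P(data | r = 7) = (2/9)(7/8)(1/7) = 1/36; P(data | r = 8) = (1/9)(8/8)(0/7) = 0.
The prior-weighted likelihoods are 1/5 · 1/9 = 1/45, 1/5 · 1/6 = 1/30, 1/5 · 10/63 = 2/63, 1/5 · 1/36 = 1/180, 1/5 · 0 = 0; with total 13/140.
Therefore the posterior P(r = 2 | data) = (1/30) / (13/140) = 14/39.

0.359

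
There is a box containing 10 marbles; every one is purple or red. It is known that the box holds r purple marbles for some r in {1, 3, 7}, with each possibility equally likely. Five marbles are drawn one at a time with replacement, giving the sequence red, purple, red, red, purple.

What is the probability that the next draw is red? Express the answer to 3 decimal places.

0.625

The likelihood of the observed sequence under each hypothesis: P(data | r = 1) = (9/10)(1/10)(9/10)(9/10)(1/10) = 0.00729; P(data | r = 3) = (7/10)(3/10)(7/10)(7/10)(3/10) = 0.03087; P(data | r = 7) = (3/10)(7/10)(3/10)(3/10)(7/10) = 0.01323.
The prior-weighted likelihoods are 1/3 · 0.00729 = 0.00243, 1/3 · 0.03087 = 0.01029, 1/3 · 0.01323 = 0.00441; these sum to 0.01713.
The posterior is then P(r = 1 | data) = 0.14186, P(r = 3 | data) = 0.6007, P(r = 7 | data) = 0.25744.
So P(red next | data) = Σ P(red next | H) P(H | data) = (9/10)(0.14186) + (7/10)(0.6007) + (3/10)(0.25744) = 0.62539.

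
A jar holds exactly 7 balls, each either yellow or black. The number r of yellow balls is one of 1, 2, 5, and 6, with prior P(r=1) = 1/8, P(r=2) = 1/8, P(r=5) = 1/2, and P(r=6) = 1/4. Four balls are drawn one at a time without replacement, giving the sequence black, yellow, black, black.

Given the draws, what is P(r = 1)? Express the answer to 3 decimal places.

0.500

The likelihood of the observed sequence under each hypothesis: P(data | r = 1) = (6/7)(1/6)(5/5)(4/4) = 1/7; P(data | r = 2) = (5/7)(2/6)(4/5)(3/4) = 1/7; P(data | r = 5) = (2/7)(5/6)(1/5)(0/4) = 0; P(data | r = 6) = (1/7)(6/6)(0/5) = 0.
The prior-weighted likelihoods are 1/8 · 1/7 = 1/56, 1/8 · 1/7 = 1/56, 1/2 · 0 = 0, 1/4 · 0 = 0; these sum to 1/28.
Therefore the posterior P(r = 1 | data) = (1/56) / (1/28) = 1/2.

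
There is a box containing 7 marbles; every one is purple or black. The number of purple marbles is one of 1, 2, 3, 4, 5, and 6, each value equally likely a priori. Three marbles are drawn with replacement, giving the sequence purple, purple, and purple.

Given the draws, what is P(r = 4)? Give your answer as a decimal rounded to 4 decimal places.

Under each hypothesis, the probability of the observed sequence is: P(data | r = 1) = (1/7)(1/7)(1/7) = 0.0029155; P(data | r = 2) = (2/7)(2/7)(2/7) = 0.023324; P(data | r = 3) = (3/7)(3/7)(3/7) = 0.078717; P(data | r = 4) = (4/7)(4/7)(4/7) = 0.18659; P(data | r = 5) = (5/7)(5/7)(5/7) = 0.36443; P(data | r = 6) = (6/7)(6/7)(6/7) = 0.62974.
The prior-weighted likelihoods are 1/6 · 0.0029155 = 0.00048591, 1/6 · 0.023324 = 0.0038873, 1/6 · 0.078717 = 0.01312, 1/6 · 0.18659 = 0.031098, 1/6 · 0.36443 = 0.060739, 1/6 · 0.62974 = 0.10496; with total 0.21429.
By Bayes' rule, P(r = 4 | data) = (0.031098) / (0.21429) = 0.14512.

0.1451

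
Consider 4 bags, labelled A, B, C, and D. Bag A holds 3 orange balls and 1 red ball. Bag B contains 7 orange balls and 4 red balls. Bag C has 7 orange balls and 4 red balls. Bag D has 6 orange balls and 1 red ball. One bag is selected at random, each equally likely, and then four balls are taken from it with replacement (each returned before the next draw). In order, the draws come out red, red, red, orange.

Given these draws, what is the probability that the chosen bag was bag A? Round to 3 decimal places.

Under each hypothesis, the probability of the observed sequence is: P(data | bag A) = (1/4)(1/4)(1/4)(3/4) = 0.011719; P(data | bag B) = (4/11)(4/11)(4/11)(7/11) = 0.030599; P(data | bag C) = (4/11)(4/11)(4/11)(7/11) = 0.030599; P(data | bag D) = (1/7)(1/7)(1/7)(6/7) = 0.002499.
Multiplying each by its prior: 1/4 · 0.011719 = 0.0029297, 1/4 · 0.030599 = 0.0076498, 1/4 · 0.030599 = 0.0076498, 1/4 · 0.002499 = 0.00062474; these sum to 0.018854.
So P(bag A | data) = (0.0029297) / (0.018854) = 0.15539.

0.155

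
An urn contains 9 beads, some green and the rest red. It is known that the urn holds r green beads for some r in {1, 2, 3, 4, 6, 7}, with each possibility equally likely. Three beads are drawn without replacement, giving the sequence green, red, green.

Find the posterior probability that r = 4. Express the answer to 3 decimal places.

0.211

Under each hypothesis, the probability of the observed sequence is: P(data | r = 1) = (1/9)(8/8)(0/7) = 0; P(data | r = 2) = (2/9)(7/8)(1/7) = 1/36; P(data | r = 3) = (3/9)(6/8)(2/7) = 1/14; P(data | r = 4) = (4/9)(5/8)(3/7) = 5/42; P(data | r = 6) = (6/9)(3/8)(5/7) = 5/28; P(data | r = 7) = (7/9)(2/8)(6/7) = 1/6.
Weighting by the prior gives 1/6 · 0 = 0, 1/6 · 1/36 = 1/216, 1/6 · 1/14 = 1/84, 1/6 · 5/42 = 5/252, 1/6 · 5/28 = 5/168, 1/6 · 1/6 = 1/36; summing to 71/756.
So P(r = 4 | data) = (5/252) / (71/756) = 15/71.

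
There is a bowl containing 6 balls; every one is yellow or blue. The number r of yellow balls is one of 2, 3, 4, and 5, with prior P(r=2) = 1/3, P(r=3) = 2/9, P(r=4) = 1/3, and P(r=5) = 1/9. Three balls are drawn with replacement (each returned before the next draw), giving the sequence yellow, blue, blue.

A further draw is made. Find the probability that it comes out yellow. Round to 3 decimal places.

0.469

The likelihood of the observed sequence under each hypothesis: P(data | r = 2) = (2/6)(4/6)(4/6) = 0.14815; P(data | r = 3) = (3/6)(3/6)(3/6) = 0.125; P(data | r = 4) = (4/6)(2/6)(2/6) = 0.074074; P(data | r = 5) = (5/6)(1/6)(1/6) = 0.023148.
Weighting by the prior gives 1/3 · 0.14815 = 0.049383, 2/9 · 0.125 = 0.027778, 1/3 · 0.074074 = 0.024691, 1/9 · 0.023148 = 0.002572; summing to 0.10442.
Dividing through by the total gives posterior P(r = 2 | data) = 0.47291, P(r = 3 | data) = 0.26601, P(r = 4 | data) = 0.23645, P(r = 5 | data) = 0.024631.
So P(yellow next | data) = Σ P(yellow next | H) P(H | data) = (1/3)(0.47291) + (1/2)(0.26601) + (2/3)(0.23645) + (5/6)(0.024631) = 0.4688.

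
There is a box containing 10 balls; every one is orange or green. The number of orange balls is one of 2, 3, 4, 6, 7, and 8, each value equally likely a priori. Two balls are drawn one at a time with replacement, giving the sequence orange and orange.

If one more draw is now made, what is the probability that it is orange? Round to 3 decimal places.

0.657

Compute the likelihood of the observed sequence for each case: P(data | r = 2) = (2/10)(2/10) = 1/25; P(data | r = 3) = (3/10)(3/10) = 9/100; P(data | r = 4) = (4/10)(4/10) = 4/25; P(data | r = 6) = (6/10)(6/10) = 9/25; P(data | r = 7) = (7/10)(7/10) = 49/100; P(data | r = 8) = (8/10)(8/10) = 16/25.
Weighting by the prior gives 1/6 · 1/25 = 1/150, 1/6 · 9/100 = 3/200, 1/6 · 4/25 = 2/75, 1/6 · 9/25 = 3/50, 1/6 · 49/100 = 49/600, 1/6 · 16/25 = 8/75; summing to 89/300.
Dividing through by the total gives posterior P(r = 2 | data) = 2/89, P(r = 3 | data) = 9/178, P(r = 4 | data) = 8/89, P(r = 6 | data) = 18/89, P(r = 7 | data) = 49/178, P(r = 8 | data) = 32/89.
The predictive probability is P(orange next | data) = (1/5)(2/89) + (3/10)(9/178) + (2/5)(8/89) + (3/5)(18/89) + (7/10)(49/178) + (4/5)(32/89) = 117/178.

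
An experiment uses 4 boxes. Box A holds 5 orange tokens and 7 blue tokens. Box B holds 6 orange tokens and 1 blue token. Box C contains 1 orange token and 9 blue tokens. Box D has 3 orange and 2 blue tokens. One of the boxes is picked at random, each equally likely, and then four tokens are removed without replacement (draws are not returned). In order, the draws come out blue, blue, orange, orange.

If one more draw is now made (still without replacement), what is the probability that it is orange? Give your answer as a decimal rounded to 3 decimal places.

0.741

The likelihood of the observed sequence under each hypothesis: P(data | box A) = (7/12)(6/11)(5/10)(4/9) = 0.070707; P(data | box B) = (1/7)(0/6) = 0; P(data | box C) = (9/10)(8/9)(1/8)(0/7) = 0; P(data | box D) = (2/5)(1/4)(3/3)(2/2) = 0.1.
Multiplying each by its prior: 1/4 · 0.070707 = 0.017677, 1/4 · 0 = 0, 1/4 · 0 = 0, 1/4 · 0.1 = 0.025; with total 0.042677.
The posterior is then P(box A | data) = 0.4142, P(box B | data) = 0, P(box C | data) = 0, P(box D | data) = 0.5858.
Averaging over the posterior, P(orange next | data) = (3/8)(0.4142) + (1)(0.5858) = 0.74112.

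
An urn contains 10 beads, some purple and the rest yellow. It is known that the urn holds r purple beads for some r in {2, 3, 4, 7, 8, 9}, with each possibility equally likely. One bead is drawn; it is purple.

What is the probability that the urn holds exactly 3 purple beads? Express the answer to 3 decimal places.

0.091

Under each hypothesis, the probability of this draw is: P(data | r = 2) = (2/10) = 1/5; P(data | r = 3) = (3/10) = 3/10; P(data | r = 4) = (4/10) = 2/5; P(data | r = 7) = (7/10) = 7/10; P(data | r = 8) = (8/10) = 4/5; P(data | r = 9) = (9/10) = 9/10.
Weighting by the prior gives 1/6 · 1/5 = 1/30, 1/6 · 3/10 = 1/20, 1/6 · 2/5 = 1/15, 1/6 · 7/10 = 7/60, 1/6 · 4/5 = 2/15, 1/6 · 9/10 = 3/20; these sum to 11/20.
Hence P(r = 3 | data) = (1/20) / (11/20) = 1/11.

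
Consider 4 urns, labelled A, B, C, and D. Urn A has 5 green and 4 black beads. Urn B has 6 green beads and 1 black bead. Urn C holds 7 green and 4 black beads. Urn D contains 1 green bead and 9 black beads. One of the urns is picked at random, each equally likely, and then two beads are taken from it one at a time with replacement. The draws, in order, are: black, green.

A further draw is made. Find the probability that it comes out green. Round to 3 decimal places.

Compute the likelihood of the observed sequence for each case: P(data | urn A) = (4/9)(5/9) = 0.24691; P(data | urn B) = (1/7)(6/7) = 0.12245; P(data | urn C) = (4/11)(7/11) = 0.2314; P(data | urn D) = (9/10)(1/10) = 0.09.
The prior-weighted likelihoods are 1/4 · 0.24691 = 0.061728, 1/4 · 0.12245 = 0.030612, 1/4 · 0.2314 = 0.057851, 1/4 · 0.09 = 0.0225; these sum to 0.17269.
Normalising, the posterior is P(urn A | data) = 0.35745, P(urn B | data) = 0.17727, P(urn C | data) = 0.335, P(urn D | data) = 0.13029.
Averaging over the posterior, P(green next | data) = (5/9)(0.35745) + (6/7)(0.17727) + (7/11)(0.335) + (1/10)(0.13029) = 0.57673.

0.577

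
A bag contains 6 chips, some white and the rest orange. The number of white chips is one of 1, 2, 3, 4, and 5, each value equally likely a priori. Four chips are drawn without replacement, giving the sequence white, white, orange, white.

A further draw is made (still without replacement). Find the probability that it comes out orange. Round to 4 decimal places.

0.3333

Compute the likelihood of the observed sequence for each case: P(data | r = 1) = (1/6)(0/5) = 0; P(data | r = 2) = (2/6)(1/5)(4/4)(0/3) = 0; P(data | r = 3) = (3/6)(2/5)(3/4)(1/3) = 1/20; P(data | r = 4) = (4/6)(3/5)(2/4)(2/3) = 2/15; P(data | r = 5) = (5/6)(4/5)(1/4)(3/3) = 1/6.
The prior-weighted likelihoods are 1/5 · 0 = 0, 1/5 · 0 = 0, 1/5 · 1/20 = 1/100, 1/5 · 2/15 = 2/75, 1/5 · 1/6 = 1/30; these sum to 7/100.
The posterior is then P(r = 1 | data) = 0, P(r = 2 | data) = 0, P(r = 3 | data) = 1/7, P(r = 4 | data) = 8/21, P(r = 5 | data) = 10/21.
Averaging over the posterior, P(orange next | data) = (1)(1/7) + (1/2)(8/21) + (0)(10/21) = 1/3.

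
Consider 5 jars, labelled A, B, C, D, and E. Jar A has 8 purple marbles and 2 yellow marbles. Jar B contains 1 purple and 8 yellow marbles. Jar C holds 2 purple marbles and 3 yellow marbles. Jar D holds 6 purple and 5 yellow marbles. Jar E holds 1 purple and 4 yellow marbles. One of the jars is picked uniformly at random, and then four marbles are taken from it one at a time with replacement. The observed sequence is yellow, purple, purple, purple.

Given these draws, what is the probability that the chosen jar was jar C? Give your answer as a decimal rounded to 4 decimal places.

0.1728

Under each hypothesis, the probability of the observed sequence is: P(data | jar A) = (2/10)(8/10)(8/10)(8/10) = 0.1024; P(data | jar B) = (8/9)(1/9)(1/9)(1/9) = 0.0012193; P(data | jar C) = (3/5)(2/5)(2/5)(2/5) = 0.0384; P(data | jar D) = (5/11)(6/11)(6/11)(6/11) = 0.073765; P(data | jar E) = (4/5)(1/5)(1/5)(1/5) = 0.0064.
Weighting by the prior gives 1/5 · 0.1024 = 0.02048, 1/5 · 0.0012193 = 0.00024387, 1/5 · 0.0384 = 0.00768, 1/5 · 0.073765 = 0.014753, 1/5 · 0.0064 = 0.00128; with total 0.044437.
So P(jar C | data) = (0.00768) / (0.044437) = 0.17283.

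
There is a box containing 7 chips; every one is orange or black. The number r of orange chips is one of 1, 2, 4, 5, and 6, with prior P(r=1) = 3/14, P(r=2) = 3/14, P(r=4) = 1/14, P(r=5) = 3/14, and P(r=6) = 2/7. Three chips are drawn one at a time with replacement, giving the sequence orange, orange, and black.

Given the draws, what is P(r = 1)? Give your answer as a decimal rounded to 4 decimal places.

0.0429

Compute the likelihood of the observed sequence for each case: P(data | r = 1) = (1/7)(1/7)(6/7) = 0.017493; P(data | r = 2) = (2/7)(2/7)(5/7) = 0.058309; P(data | r = 4) = (4/7)(4/7)(3/7) = 0.13994; P(data | r = 5) = (5/7)(5/7)(2/7) = 0.14577; P(data | r = 6) = (6/7)(6/7)(1/7) = 0.10496.
The prior-weighted likelihoods are 3/14 · 0.017493 = 0.0037484, 3/14 · 0.058309 = 0.012495, 1/14 · 0.13994 = 0.0099958, 3/14 · 0.14577 = 0.031237, 2/7 · 0.10496 = 0.029988; with total 0.087464.
So P(r = 1 | data) = (0.0037484) / (0.087464) = 0.042857.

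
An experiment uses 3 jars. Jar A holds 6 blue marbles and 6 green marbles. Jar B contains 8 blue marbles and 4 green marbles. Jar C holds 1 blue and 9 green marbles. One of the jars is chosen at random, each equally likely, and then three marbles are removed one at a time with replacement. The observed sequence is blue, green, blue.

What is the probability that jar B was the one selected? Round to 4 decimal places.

0.5251

The likelihood of the observed sequence under each hypothesis: P(data | jar A) = (6/12)(6/12)(6/12) = 0.125; P(data | jar B) = (8/12)(4/12)(8/12) = 0.14815; P(data | jar C) = (1/10)(9/10)(1/10) = 0.009.
The prior-weighted likelihoods are 1/3 · 0.125 = 0.041667, 1/3 · 0.14815 = 0.049383, 1/3 · 0.009 = 0.003; summing to 0.094049.
So P(jar B | data) = (0.049383) / (0.094049) = 0.52507.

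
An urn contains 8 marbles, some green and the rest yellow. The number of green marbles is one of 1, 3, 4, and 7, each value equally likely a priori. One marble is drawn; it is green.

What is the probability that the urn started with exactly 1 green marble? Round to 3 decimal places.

0.067

The likelihood of this draw under each hypothesis: P(data | r = 1) = (1/8) = 1/8; P(data | r = 3) = (3/8) = 3/8; P(data | r = 4) = (4/8) = 1/2; P(data | r = 7) = (7/8) = 7/8.
The prior-weighted likelihoods are 1/4 · 1/8 = 1/32, 1/4 · 3/8 = 3/32, 1/4 · 1/2 = 1/8, 1/4 · 7/8 = 7/32; these sum to 15/32.
Hence P(r = 1 | data) = (1/32) / (15/32) = 1/15.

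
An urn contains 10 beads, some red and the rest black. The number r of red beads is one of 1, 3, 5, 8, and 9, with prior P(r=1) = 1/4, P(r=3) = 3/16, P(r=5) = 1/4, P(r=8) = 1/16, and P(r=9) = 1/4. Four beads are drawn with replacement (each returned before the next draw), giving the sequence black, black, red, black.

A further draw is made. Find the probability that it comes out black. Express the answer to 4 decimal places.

For each hypothesis, P(data | H) works out to: P(data | r = 1) = (9/10)(9/10)(1/10)(9/10) = 0.0729; P(data | r = 3) = (7/10)(7/10)(3/10)(7/10) = 0.1029; P(data | r = 5) = (5/10)(5/10)(5/10)(5/10) = 0.0625; P(data | r = 8) = (2/10)(2/10)(8/10)(2/10) = 0.0064; P(data | r = 9) = (1/10)(1/10)(9/10)(1/10) = 0.0009.
Weighting by the prior gives 1/4 · 0.0729 = 0.018225, 3/16 · 0.1029 = 0.019294, 1/4 · 0.0625 = 0.015625, 1/16 · 0.0064 = 0.0004, 1/4 · 0.0009 = 0.000225; summing to 0.053769.
The posterior is then P(r = 1 | data) = 0.33895, P(r = 3 | data) = 0.35883, P(r = 5 | data) = 0.2906, P(r = 8 | data) = 0.0074393, P(r = 9 | data) = 0.0041846.
So P(black next | data) = Σ P(black next | H) P(H | data) = (9/10)(0.33895) + (7/10)(0.35883) + (1/2)(0.2906) + (1/5)(0.0074393) + (1/10)(0.0041846) = 0.70344.

0.7034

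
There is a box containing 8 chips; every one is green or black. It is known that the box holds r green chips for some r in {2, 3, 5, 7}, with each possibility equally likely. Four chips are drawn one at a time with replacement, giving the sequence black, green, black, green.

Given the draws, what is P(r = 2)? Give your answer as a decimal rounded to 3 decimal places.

Compute the likelihood of the observed sequence for each case: P(data | r = 2) = (6/8)(2/8)(6/8)(2/8) = 0.035156; P(data | r = 3) = (5/8)(3/8)(5/8)(3/8) = 0.054932; P(data | r = 5) = (3/8)(5/8)(3/8)(5/8) = 0.054932; P(data | r = 7) = (1/8)(7/8)(1/8)(7/8) = 0.011963.
Weighting by the prior gives 1/4 · 0.035156 = 0.0087891, 1/4 · 0.054932 = 0.013733, 1/4 · 0.054932 = 0.013733, 1/4 · 0.011963 = 0.0029907; these sum to 0.039246.
Hence P(r = 2 | data) = (0.0087891) / (0.039246) = 0.22395.

0.224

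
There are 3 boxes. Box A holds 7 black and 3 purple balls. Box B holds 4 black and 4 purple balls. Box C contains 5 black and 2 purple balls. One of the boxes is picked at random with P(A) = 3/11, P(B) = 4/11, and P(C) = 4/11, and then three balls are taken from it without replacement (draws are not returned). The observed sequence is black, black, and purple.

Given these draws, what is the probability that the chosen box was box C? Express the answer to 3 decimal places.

0.410

The likelihood of the observed sequence under each hypothesis: P(data | box A) = (7/10)(6/9)(3/8) = 0.175; P(data | box B) = (4/8)(3/7)(4/6) = 0.14286; P(data | box C) = (5/7)(4/6)(2/5) = 0.19048.
Multiplying each by its prior: 3/11 · 0.175 = 0.047727, 4/11 · 0.14286 = 0.051948, 4/11 · 0.19048 = 0.069264; these sum to 0.16894.
By Bayes' rule, P(box C | data) = (0.069264) / (0.16894) = 0.40999.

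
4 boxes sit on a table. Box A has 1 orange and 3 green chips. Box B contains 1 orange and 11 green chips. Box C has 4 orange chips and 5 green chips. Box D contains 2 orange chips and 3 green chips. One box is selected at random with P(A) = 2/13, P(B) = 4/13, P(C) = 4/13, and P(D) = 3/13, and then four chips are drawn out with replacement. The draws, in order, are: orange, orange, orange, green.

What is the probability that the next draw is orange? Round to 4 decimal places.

0.4133

For each hypothesis, P(data | H) works out to: P(data | box A) = (1/4)(1/4)(1/4)(3/4) = 0.011719; P(data | box B) = (1/12)(1/12)(1/12)(11/12) = 0.00053048; P(data | box C) = (4/9)(4/9)(4/9)(5/9) = 0.048773; P(data | box D) = (2/5)(2/5)(2/5)(3/5) = 0.0384.
Multiplying each by its prior: 2/13 · 0.011719 = 0.0018029, 4/13 · 0.00053048 = 0.00016322, 4/13 · 0.048773 = 0.015007, 3/13 · 0.0384 = 0.0088615; summing to 0.025835.
The posterior is then P(box A | data) = 0.069785, P(box B | data) = 0.006318, P(box C | data) = 0.58089, P(box D | data) = 0.34301.
The predictive probability is P(orange next | data) = (1/4)(0.069785) + (1/12)(0.006318) + (4/9)(0.58089) + (2/5)(0.34301) = 0.41335.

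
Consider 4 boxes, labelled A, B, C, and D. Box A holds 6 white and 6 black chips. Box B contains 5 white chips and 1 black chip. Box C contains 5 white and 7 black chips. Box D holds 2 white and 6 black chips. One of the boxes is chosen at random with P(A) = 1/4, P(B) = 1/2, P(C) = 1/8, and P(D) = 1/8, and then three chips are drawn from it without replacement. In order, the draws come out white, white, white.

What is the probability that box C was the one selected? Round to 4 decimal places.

0.0204

Under each hypothesis, the probability of the observed sequence is: P(data | box A) = (6/12)(5/11)(4/10) = 1/11; P(data | box B) = (5/6)(4/5)(3/4) = 1/2; P(data | box C) = (5/12)(4/11)(3/10) = 1/22; P(data | box D) = (2/8)(1/7)(0/6) = 0.
Multiplying each by its prior: 1/4 · 1/11 = 1/44, 1/2 · 1/2 = 1/4, 1/8 · 1/22 = 1/176, 1/8 · 0 = 0; with total 49/176.
So P(box C | data) = (1/176) / (49/176) = 1/49.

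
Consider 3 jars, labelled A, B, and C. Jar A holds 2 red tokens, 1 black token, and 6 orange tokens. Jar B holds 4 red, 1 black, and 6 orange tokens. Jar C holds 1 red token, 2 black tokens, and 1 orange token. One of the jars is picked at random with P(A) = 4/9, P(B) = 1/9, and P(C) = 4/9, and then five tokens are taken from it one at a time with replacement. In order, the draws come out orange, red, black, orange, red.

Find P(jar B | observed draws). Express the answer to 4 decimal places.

0.1692

For each hypothesis, P(data | H) works out to: P(data | jar A) = (6/9)(2/9)(1/9)(6/9)(2/9) = 0.0024387; P(data | jar B) = (6/11)(4/11)(1/11)(6/11)(4/11) = 0.0035765; P(data | jar C) = (1/4)(1/4)(2/4)(1/4)(1/4) = 0.0019531.
Weighting by the prior gives 4/9 · 0.0024387 = 0.0010838, 1/9 · 0.0035765 = 0.00039739, 4/9 · 0.0019531 = 0.00086806; summing to 0.0023493.
By Bayes' rule, P(jar B | data) = (0.00039739) / (0.0023493) = 0.16915.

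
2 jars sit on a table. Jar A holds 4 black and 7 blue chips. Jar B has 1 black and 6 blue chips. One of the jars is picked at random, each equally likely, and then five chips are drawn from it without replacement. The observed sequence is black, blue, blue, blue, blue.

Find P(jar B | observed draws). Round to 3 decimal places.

0.702

The likelihood of the observed sequence under each hypothesis: P(data | jar A) = (4/11)(7/10)(6/9)(5/8)(4/7) = 2/33; P(data | jar B) = (1/7)(6/6)(5/5)(4/4)(3/3) = 1/7.
The prior-weighted likelihoods are 1/2 · 2/33 = 1/33, 1/2 · 1/7 = 1/14; with total 47/462.
Therefore the posterior P(jar B | data) = (1/14) / (47/462) = 33/47.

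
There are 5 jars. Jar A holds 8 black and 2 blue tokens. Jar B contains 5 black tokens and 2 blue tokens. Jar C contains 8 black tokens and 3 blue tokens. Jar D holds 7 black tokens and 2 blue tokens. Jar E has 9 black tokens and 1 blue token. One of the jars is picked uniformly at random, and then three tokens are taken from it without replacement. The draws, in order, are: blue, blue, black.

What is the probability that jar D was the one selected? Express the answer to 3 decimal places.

0.190

The likelihood of the observed sequence under each hypothesis: P(data | jar A) = (2/10)(1/9)(8/8) = 1/45; P(data | jar B) = (2/7)(1/6)(5/5) = 1/21; P(data | jar C) = (3/11)(2/10)(8/9) = 8/165; P(data | jar D) = (2/9)(1/8)(7/7) = 1/36; P(data | jar E) = (1/10)(0/9) = 0.
Weighting by the prior gives 1/5 · 1/45 = 1/225, 1/5 · 1/21 = 1/105, 1/5 · 8/165 = 8/825, 1/5 · 1/36 = 1/180, 1/5 · 0 = 0; with total 9/308.
So P(jar D | data) = (1/180) / (9/308) = 77/405.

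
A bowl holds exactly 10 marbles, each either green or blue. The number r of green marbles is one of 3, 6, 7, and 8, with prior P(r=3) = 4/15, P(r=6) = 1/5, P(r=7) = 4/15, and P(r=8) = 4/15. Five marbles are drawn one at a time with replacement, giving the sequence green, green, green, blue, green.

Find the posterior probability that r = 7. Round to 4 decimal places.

The likelihood of the observed sequence under each hypothesis: P(data | r = 3) = (3/10)(3/10)(3/10)(7/10)(3/10) = 0.00567; P(data | r = 6) = (6/10)(6/10)(6/10)(4/10)(6/10) = 0.05184; P(data | r = 7) = (7/10)(7/10)(7/10)(3/10)(7/10) = 0.07203; P(data | r = 8) = (8/10)(8/10)(8/10)(2/10)(8/10) = 0.08192.
Multiplying each by its prior: 4/15 · 0.00567 = 0.001512, 1/5 · 0.05184 = 0.010368, 4/15 · 0.07203 = 0.019208, 4/15 · 0.08192 = 0.021845; these sum to 0.052933.
Hence P(r = 7 | data) = (0.019208) / (0.052933) = 0.36287.

0.3629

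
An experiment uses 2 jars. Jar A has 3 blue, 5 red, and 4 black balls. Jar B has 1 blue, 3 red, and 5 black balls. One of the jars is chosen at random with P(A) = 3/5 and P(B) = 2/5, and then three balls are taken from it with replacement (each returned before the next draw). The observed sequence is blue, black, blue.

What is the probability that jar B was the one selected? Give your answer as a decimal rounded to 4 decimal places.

Under each hypothesis, the probability of the observed sequence is: P(data | jar A) = (3/12)(4/12)(3/12) = 0.020833; P(data | jar B) = (1/9)(5/9)(1/9) = 0.0068587.
The prior-weighted likelihoods are 3/5 · 0.020833 = 0.0125, 2/5 · 0.0068587 = 0.0027435; with total 0.015243.
Hence P(jar B | data) = (0.0027435) / (0.015243) = 0.17998.

0.1800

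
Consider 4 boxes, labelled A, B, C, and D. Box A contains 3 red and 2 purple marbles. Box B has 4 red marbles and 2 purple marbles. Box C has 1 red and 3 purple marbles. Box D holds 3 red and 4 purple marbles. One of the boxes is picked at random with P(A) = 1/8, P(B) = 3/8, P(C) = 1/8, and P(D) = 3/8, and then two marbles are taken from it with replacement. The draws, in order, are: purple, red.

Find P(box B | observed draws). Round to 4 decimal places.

0.3645

Under each hypothesis, the probability of the observed sequence is: P(data | box A) = (2/5)(3/5) = 0.24; P(data | box B) = (2/6)(4/6) = 0.22222; P(data | box C) = (3/4)(1/4) = 0.1875; P(data | box D) = (4/7)(3/7) = 0.2449.
Multiplying each by its prior: 1/8 · 0.24 = 0.03, 3/8 · 0.22222 = 0.083333, 1/8 · 0.1875 = 0.023438, 3/8 · 0.2449 = 0.091837; summing to 0.22861.
So P(box B | data) = (0.083333) / (0.22861) = 0.36453.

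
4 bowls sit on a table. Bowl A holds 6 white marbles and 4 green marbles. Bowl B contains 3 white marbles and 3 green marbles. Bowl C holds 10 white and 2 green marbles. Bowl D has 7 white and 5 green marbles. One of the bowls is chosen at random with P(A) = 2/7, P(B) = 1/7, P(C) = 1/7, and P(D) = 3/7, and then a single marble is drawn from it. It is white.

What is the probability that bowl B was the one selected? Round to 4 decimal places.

0.1167

Under each hypothesis, the probability of this draw is: P(data | bowl A) = (6/10) = 3/5; P(data | bowl B) = (3/6) = 1/2; P(data | bowl C) = (10/12) = 5/6; P(data | bowl D) = (7/12) = 7/12.
Multiplying each by its prior: 2/7 · 3/5 = 6/35, 1/7 · 1/2 = 1/14, 1/7 · 5/6 = 5/42, 3/7 · 7/12 = 1/4; with total 257/420.
Therefore the posterior P(bowl B | data) = (1/14) / (257/420) = 30/257.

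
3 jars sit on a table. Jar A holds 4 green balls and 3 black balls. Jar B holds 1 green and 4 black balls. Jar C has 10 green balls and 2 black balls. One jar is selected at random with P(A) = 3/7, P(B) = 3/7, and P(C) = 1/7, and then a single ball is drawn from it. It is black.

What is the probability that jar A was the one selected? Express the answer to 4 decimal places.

0.3337

The likelihood of this draw under each hypothesis: P(data | jar A) = (3/7) = 0.42857; P(data | jar B) = (4/5) = 0.8; P(data | jar C) = (2/12) = 0.16667.
Weighting by the prior gives 3/7 · 0.42857 = 0.18367, 3/7 · 0.8 = 0.34286, 1/7 · 0.16667 = 0.02381; summing to 0.55034.
By Bayes' rule, P(jar A | data) = (0.18367) / (0.55034) = 0.33375.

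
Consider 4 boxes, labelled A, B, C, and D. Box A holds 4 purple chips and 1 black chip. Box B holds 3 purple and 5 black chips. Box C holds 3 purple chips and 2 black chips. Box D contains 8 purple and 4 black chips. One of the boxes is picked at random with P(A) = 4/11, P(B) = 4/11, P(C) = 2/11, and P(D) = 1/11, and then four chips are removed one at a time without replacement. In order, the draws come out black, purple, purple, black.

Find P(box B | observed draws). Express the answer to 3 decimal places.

0.527

Under each hypothesis, the probability of the observed sequence is: P(data | box A) = (1/5)(4/4)(3/3)(0/2) = 0; P(data | box B) = (5/8)(3/7)(2/6)(4/5) = 0.071429; P(data | box C) = (2/5)(3/4)(2/3)(1/2) = 0.1; P(data | box D) = (4/12)(8/11)(7/10)(3/9) = 0.056566.
Multiplying each by its prior: 4/11 · 0 = 0, 4/11 · 0.071429 = 0.025974, 2/11 · 0.1 = 0.018182, 1/11 · 0.056566 = 0.0051423; these sum to 0.049298.
By Bayes' rule, P(box B | data) = (0.025974) / (0.049298) = 0.52688.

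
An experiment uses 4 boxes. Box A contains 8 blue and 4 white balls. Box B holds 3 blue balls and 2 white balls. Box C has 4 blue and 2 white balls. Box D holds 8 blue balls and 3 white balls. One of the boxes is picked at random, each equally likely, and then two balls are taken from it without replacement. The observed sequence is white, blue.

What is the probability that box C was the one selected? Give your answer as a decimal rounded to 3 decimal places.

Under each hypothesis, the probability of the observed sequence is: P(data | box A) = (4/12)(8/11) = 8/33; P(data | box B) = (2/5)(3/4) = 3/10; P(data | box C) = (2/6)(4/5) = 4/15; P(data | box D) = (3/11)(8/10) = 12/55.
Multiplying each by its prior: 1/4 · 8/33 = 2/33, 1/4 · 3/10 = 3/40, 1/4 · 4/15 = 1/15, 1/4 · 12/55 = 3/55; summing to 113/440.
Hence P(box C | data) = (1/15) / (113/440) = 88/339.

0.260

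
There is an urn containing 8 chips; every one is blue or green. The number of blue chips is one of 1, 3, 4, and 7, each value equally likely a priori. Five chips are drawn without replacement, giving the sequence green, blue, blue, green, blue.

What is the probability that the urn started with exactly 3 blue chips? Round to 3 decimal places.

Compute the likelihood of the observed sequence for each case: P(data | r = 1) = (7/8)(1/7)(0/6) = 0; P(data | r = 3) = (5/8)(3/7)(2/6)(4/5)(1/4) = 0.017857; P(data | r = 4) = (4/8)(4/7)(3/6)(3/5)(2/4) = 0.042857; P(data | r = 7) = (1/8)(7/7)(6/6)(0/5) = 0.
The prior-weighted likelihoods are 1/4 · 0 = 0, 1/4 · 0.017857 = 0.0044643, 1/4 · 0.042857 = 0.010714, 1/4 · 0 = 0; with total 0.015179.
Therefore the posterior P(r = 3 | data) = (0.0044643) / (0.015179) = 0.29412.

0.294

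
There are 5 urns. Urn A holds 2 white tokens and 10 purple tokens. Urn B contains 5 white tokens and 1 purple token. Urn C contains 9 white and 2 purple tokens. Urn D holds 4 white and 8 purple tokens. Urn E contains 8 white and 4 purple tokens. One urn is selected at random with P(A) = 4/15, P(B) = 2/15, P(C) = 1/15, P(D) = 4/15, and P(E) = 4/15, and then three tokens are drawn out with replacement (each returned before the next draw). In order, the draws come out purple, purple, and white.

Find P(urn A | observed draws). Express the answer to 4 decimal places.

Compute the likelihood of the observed sequence for each case: P(data | urn A) = (10/12)(10/12)(2/12) = 0.11574; P(data | urn B) = (1/6)(1/6)(5/6) = 0.023148; P(data | urn C) = (2/11)(2/11)(9/11) = 0.027047; P(data | urn D) = (8/12)(8/12)(4/12) = 0.14815; P(data | urn E) = (4/12)(4/12)(8/12) = 0.074074.
Multiplying each by its prior: 4/15 · 0.11574 = 0.030864, 2/15 · 0.023148 = 0.0030864, 1/15 · 0.027047 = 0.0018032, 4/15 · 0.14815 = 0.039506, 4/15 · 0.074074 = 0.019753; with total 0.095013.
So P(urn A | data) = (0.030864) / (0.095013) = 0.32484.

0.3248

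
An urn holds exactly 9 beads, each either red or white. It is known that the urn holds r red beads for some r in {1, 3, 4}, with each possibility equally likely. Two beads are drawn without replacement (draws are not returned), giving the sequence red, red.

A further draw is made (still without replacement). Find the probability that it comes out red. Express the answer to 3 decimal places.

0.238

Under each hypothesis, the probability of the observed sequence is: P(data | r = 1) = (1/9)(0/8) = 0; P(data | r = 3) = (3/9)(2/8) = 1/12; P(data | r = 4) = (4/9)(3/8) = 1/6.
Multiplying each by its prior: 1/3 · 0 = 0, 1/3 · 1/12 = 1/36, 1/3 · 1/6 = 1/18; with total 1/12.
Dividing through by the total gives posterior P(r = 1 | data) = 0, P(r = 3 | data) = 1/3, P(r = 4 | data) = 2/3.
The predictive probability is P(red next | data) = (1/7)(1/3) + (2/7)(2/3) = 5/21.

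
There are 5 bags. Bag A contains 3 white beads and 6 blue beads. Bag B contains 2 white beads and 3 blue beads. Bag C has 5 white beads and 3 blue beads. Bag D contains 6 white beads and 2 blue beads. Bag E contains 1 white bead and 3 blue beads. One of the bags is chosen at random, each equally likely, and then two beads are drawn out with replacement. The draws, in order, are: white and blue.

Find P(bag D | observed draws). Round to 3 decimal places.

0.175

For each hypothesis, P(data | H) works out to: P(data | bag A) = (3/9)(6/9) = 0.22222; P(data | bag B) = (2/5)(3/5) = 0.24; P(data | bag C) = (5/8)(3/8) = 0.23438; P(data | bag D) = (6/8)(2/8) = 0.1875; P(data | bag E) = (1/4)(3/4) = 0.1875.
Multiplying each by its prior: 1/5 · 0.22222 = 0.044444, 1/5 · 0.24 = 0.048, 1/5 · 0.23438 = 0.046875, 1/5 · 0.1875 = 0.0375, 1/5 · 0.1875 = 0.0375; these sum to 0.21432.
So P(bag D | data) = (0.0375) / (0.21432) = 0.17497.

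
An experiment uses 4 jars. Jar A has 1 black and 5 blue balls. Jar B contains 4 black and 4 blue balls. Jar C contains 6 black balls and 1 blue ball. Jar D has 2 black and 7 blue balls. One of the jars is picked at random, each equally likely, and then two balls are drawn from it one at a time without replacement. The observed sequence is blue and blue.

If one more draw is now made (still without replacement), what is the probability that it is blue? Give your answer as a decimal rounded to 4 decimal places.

The likelihood of the observed sequence under each hypothesis: P(data | jar A) = (5/6)(4/5) = 2/3; P(data | jar B) = (4/8)(3/7) = 3/14; P(data | jar C) = (1/7)(0/6) = 0; P(data | jar D) = (7/9)(6/8) = 7/12.
The prior-weighted likelihoods are 1/4 · 2/3 = 1/6, 1/4 · 3/14 = 3/56, 1/4 · 0 = 0, 1/4 · 7/12 = 7/48; with total 41/112.
Dividing through by the total gives posterior P(jar A | data) = 56/123, P(jar B | data) = 6/41, P(jar C | data) = 0, P(jar D | data) = 49/123.
Averaging over the posterior, P(blue next | data) = (3/4)(56/123) + (1/3)(6/41) + (5/7)(49/123) = 83/123.

0.6748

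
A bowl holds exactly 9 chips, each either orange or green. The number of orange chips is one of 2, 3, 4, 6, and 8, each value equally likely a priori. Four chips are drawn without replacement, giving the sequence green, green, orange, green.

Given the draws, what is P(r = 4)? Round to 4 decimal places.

0.2273

Compute the likelihood of the observed sequence for each case: P(data | r = 2) = (7/9)(6/8)(2/7)(5/6) = 5/36; P(data | r = 3) = (6/9)(5/8)(3/7)(4/6) = 5/42; P(data | r = 4) = (5/9)(4/8)(4/7)(3/6) = 5/63; P(data | r = 6) = (3/9)(2/8)(6/7)(1/6) = 1/84; P(data | r = 8) = (1/9)(0/8) = 0.
Multiplying each by its prior: 1/5 · 5/36 = 1/36, 1/5 · 5/42 = 1/42, 1/5 · 5/63 = 1/63, 1/5 · 1/84 = 1/420, 1/5 · 0 = 0; summing to 22/315.
Hence P(r = 4 | data) = (1/63) / (22/315) = 5/22.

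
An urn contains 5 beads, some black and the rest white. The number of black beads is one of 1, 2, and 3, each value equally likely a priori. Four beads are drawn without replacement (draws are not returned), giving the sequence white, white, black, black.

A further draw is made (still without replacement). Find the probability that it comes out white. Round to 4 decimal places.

The likelihood of the observed sequence under each hypothesis: P(data | r = 1) = (4/5)(3/4)(1/3)(0/2) = 0; P(data | r = 2) = (3/5)(2/4)(2/3)(1/2) = 1/10; P(data | r = 3) = (2/5)(1/4)(3/3)(2/2) = 1/10.
Multiplying each by its prior: 1/3 · 0 = 0, 1/3 · 1/10 = 1/30, 1/3 · 1/10 = 1/30; these sum to 1/15.
Dividing through by the total gives posterior P(r = 1 | data) = 0, P(r = 2 | data) = 1/2, P(r = 3 | data) = 1/2.
So P(white next | data) = Σ P(white next | H) P(H | data) = (1)(1/2) + (0)(1/2) = 1/2.

0.5000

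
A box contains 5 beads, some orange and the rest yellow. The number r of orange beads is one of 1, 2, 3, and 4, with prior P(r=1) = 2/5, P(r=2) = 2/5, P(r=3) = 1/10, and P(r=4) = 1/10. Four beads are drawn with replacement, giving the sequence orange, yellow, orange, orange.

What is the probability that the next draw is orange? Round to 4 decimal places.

0.5443

Under each hypothesis, the probability of the observed sequence is: P(data | r = 1) = (1/5)(4/5)(1/5)(1/5) = 0.0064; P(data | r = 2) = (2/5)(3/5)(2/5)(2/5) = 0.0384; P(data | r = 3) = (3/5)(2/5)(3/5)(3/5) = 0.0864; P(data | r = 4) = (4/5)(1/5)(4/5)(4/5) = 0.1024.
The prior-weighted likelihoods are 2/5 · 0.0064 = 0.00256, 2/5 · 0.0384 = 0.01536, 1/10 · 0.0864 = 0.00864, 1/10 · 0.1024 = 0.01024; with total 0.0368.
Dividing through by the total gives posterior P(r = 1 | data) = 0.069565, P(r = 2 | data) = 0.41739, P(r = 3 | data) = 0.23478, P(r = 4 | data) = 0.27826.
Averaging over the posterior, P(orange next | data) = (1/5)(0.069565) + (2/5)(0.41739) + (3/5)(0.23478) + (4/5)(0.27826) = 0.54435.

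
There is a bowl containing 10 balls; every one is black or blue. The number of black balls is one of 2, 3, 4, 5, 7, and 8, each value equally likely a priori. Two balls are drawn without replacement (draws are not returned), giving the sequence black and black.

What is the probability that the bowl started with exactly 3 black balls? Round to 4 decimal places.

0.0435

The likelihood of the observed sequence under each hypothesis: P(data | r = 2) = (2/10)(1/9) = 1/45; P(data | r = 3) = (3/10)(2/9) = 1/15; P(data | r = 4) = (4/10)(3/9) = 2/15; P(data | r = 5) = (5/10)(4/9) = 2/9; P(data | r = 7) = (7/10)(6/9) = 7/15; P(data | r = 8) = (8/10)(7/9) = 28/45.
Weighting by the prior gives 1/6 · 1/45 = 1/270, 1/6 · 1/15 = 1/90, 1/6 · 2/15 = 1/45, 1/6 · 2/9 = 1/27, 1/6 · 7/15 = 7/90, 1/6 · 28/45 = 14/135; these sum to 23/90.
Hence P(r = 3 | data) = (1/90) / (23/90) = 1/23.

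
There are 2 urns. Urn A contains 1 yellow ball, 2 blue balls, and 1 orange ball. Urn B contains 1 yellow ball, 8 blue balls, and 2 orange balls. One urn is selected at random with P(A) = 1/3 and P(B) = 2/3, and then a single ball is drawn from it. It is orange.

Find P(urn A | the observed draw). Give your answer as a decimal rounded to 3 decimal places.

Compute the likelihood of this draw for each case: P(data | urn A) = (1/4) = 1/4; P(data | urn B) = (2/11) = 2/11.
Multiplying each by its prior: 1/3 · 1/4 = 1/12, 2/3 · 2/11 = 4/33; with total 9/44.
By Bayes' rule, P(urn A | data) = (1/12) / (9/44) = 11/27.

0.407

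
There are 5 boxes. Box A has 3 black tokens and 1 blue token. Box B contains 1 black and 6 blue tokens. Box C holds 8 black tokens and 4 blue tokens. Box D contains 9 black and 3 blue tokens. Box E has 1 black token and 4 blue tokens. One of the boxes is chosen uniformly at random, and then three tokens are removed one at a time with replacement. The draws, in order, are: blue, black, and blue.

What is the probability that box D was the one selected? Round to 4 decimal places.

0.1170

The likelihood of the observed sequence under each hypothesis: P(data | box A) = (1/4)(3/4)(1/4) = 0.046875; P(data | box B) = (6/7)(1/7)(6/7) = 0.10496; P(data | box C) = (4/12)(8/12)(4/12) = 0.074074; P(data | box D) = (3/12)(9/12)(3/12) = 0.046875; P(data | box E) = (4/5)(1/5)(4/5) = 0.128.
The prior-weighted likelihoods are 1/5 · 0.046875 = 0.009375, 1/5 · 0.10496 = 0.020991, 1/5 · 0.074074 = 0.014815, 1/5 · 0.046875 = 0.009375, 1/5 · 0.128 = 0.0256; with total 0.080156.
By Bayes' rule, P(box D | data) = (0.009375) / (0.080156) = 0.11696.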